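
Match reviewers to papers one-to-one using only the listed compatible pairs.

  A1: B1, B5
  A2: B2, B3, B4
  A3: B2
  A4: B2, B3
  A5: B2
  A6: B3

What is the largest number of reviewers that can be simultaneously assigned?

Unit-capacity flow: source→left, listed edges, right→sink; max matching = max flow.
Augmenting path A1→B1 (+1); matched 1.
Augmenting path A2→B2 (+1); matched 2.
Augmenting path A4→B3 (+1); matched 3.
Augmenting path A3→B2→A2→B4 (+1); matched 4.
No augmenting path remains; maximum matching = 4.
König certificate: {A1, A2, B2, B3} is a vertex cover of size 4 (every listed pair touches it), so no matching can be larger.

4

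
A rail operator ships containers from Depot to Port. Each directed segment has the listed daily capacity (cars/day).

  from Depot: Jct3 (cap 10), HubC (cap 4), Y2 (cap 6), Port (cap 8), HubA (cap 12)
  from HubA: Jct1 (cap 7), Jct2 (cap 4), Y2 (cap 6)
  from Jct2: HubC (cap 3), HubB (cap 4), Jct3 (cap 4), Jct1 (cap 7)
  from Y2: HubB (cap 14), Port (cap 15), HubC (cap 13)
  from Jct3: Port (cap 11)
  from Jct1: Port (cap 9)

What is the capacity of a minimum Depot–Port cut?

Augment Depot→Port: bottleneck 8, flow now 8.
Augment Depot→Y2→Port: bottleneck 6, flow now 14.
Augment Depot→Jct3→Port: bottleneck 10, flow now 24.
Augment Depot→HubA→Y2→Port: bottleneck 6, flow now 30.
Augment Depot→HubA→Jct1→Port: bottleneck 6, flow now 36.
No augmenting path remains; maximum flow = 36.
By max-flow min-cut, the minimum cut capacity equals the max flow.
In the residual graph, reachable from Depot: {Depot, HubC}.
Min-cut edges: Depot→HubA (12), Depot→Y2 (6), Depot→Jct3 (10), Depot→Port (8); capacity 12 + 6 + 10 + 8 = 36.

36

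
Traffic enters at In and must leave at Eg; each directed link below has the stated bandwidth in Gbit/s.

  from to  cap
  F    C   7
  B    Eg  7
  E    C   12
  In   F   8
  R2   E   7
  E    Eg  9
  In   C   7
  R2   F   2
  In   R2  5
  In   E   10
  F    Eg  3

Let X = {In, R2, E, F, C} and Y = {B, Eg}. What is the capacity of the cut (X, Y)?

12

Edges leaving {In, R2, E, F, C}: E→Eg (9), F→Eg (3).
Cut capacity = 9 + 3 = 12.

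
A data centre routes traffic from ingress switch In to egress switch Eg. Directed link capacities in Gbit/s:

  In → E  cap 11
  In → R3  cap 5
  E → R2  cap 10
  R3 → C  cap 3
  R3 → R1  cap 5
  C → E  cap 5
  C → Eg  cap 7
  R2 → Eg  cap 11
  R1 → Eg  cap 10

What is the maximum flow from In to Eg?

15

Augment In→E→R2→Eg: bottleneck 10, flow now 10.
Augment In→R3→C→Eg: bottleneck 3, flow now 13.
Augment In→R3→R1→Eg: bottleneck 2, flow now 15.
No augmenting path remains; maximum flow = 15.
In the residual graph, reachable from In: {In, E}.
Min-cut edges: In→R3 (5), E→R2 (10); capacity 5 + 10 = 15.
This cut is saturated, so no flow can exceed 15.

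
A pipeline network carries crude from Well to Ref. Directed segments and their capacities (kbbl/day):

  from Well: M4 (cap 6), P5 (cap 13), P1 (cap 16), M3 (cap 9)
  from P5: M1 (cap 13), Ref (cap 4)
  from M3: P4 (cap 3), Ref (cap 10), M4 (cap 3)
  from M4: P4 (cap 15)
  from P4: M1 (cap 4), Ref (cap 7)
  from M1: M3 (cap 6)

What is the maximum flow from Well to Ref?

Augment Well→P5→Ref: bottleneck 4, flow now 4.
Augment Well→M3→Ref: bottleneck 9, flow now 13.
Augment Well→M4→P4→Ref: bottleneck 6, flow now 19.
Augment Well→P5→M1→M3→Ref: bottleneck 1, flow now 20.
Augment Well→P5→M1→M3→P4→Ref: bottleneck 1, flow now 21.
No augmenting path remains; maximum flow = 21.
In the residual graph, reachable from Well: {Well, P5, M3, M4, P4, P1, M1}.
Min-cut edges: P5→Ref (4), M3→Ref (10), P4→Ref (7); capacity 4 + 10 + 7 = 21.
This cut is saturated, so no flow can exceed 21.

21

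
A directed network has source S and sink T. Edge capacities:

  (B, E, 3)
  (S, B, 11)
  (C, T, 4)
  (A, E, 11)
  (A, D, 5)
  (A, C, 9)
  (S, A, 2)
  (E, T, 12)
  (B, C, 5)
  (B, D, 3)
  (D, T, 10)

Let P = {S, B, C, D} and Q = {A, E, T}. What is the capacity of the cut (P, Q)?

19

Edges leaving {S, B, C, D}: S→A (2), B→E (3), C→T (4), D→T (10).
Cut capacity = 2 + 3 + 4 + 10 = 19.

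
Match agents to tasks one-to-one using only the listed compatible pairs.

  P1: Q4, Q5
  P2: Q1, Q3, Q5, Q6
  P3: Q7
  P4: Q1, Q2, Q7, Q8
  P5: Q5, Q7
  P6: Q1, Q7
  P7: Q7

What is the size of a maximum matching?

6

Unit-capacity flow: source→left, listed edges, right→sink; max matching = max flow.
Augmenting path P1→Q4 (+1); matched 1.
Augmenting path P2→Q1 (+1); matched 2.
Augmenting path P3→Q7 (+1); matched 3.
Augmenting path P4→Q2 (+1); matched 4.
Augmenting path P5→Q5 (+1); matched 5.
Augmenting path P6→Q1→P2→Q3 (+1); matched 6.
No augmenting path remains; maximum matching = 6.
König certificate: {P1, P2, P4, P5, P6, Q7} is a vertex cover of size 6 (every listed pair touches it), so no matching can be larger.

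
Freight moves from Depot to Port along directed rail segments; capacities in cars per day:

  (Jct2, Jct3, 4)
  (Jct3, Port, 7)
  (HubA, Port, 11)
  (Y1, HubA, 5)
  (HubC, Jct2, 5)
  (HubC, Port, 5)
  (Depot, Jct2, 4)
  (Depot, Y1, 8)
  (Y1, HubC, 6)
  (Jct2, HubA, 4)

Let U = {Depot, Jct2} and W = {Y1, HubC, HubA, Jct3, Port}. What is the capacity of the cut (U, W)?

16

Edges leaving {Depot, Jct2}: Depot→Y1 (8), Jct2→HubA (4), Jct2→Jct3 (4).
Cut capacity = 8 + 4 + 4 = 16.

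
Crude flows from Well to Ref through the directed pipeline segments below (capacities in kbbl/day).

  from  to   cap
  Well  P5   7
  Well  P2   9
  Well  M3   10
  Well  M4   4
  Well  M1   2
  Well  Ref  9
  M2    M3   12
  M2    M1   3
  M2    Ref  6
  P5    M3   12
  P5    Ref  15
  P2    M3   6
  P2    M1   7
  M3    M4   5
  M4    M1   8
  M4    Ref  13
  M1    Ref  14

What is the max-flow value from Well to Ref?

34

Augment Well→Ref: bottleneck 9, flow now 9.
Augment Well→P5→Ref: bottleneck 7, flow now 16.
Augment Well→M4→Ref: bottleneck 4, flow now 20.
Augment Well→M1→Ref: bottleneck 2, flow now 22.
Augment Well→P2→M1→Ref: bottleneck 7, flow now 29.
Augment Well→M3→M4→Ref: bottleneck 5, flow now 34.
No augmenting path remains; maximum flow = 34.
In the residual graph, reachable from Well: {Well, P2, M3}.
Min-cut edges: Well→P5 (7), Well→M4 (4), Well→M1 (2), Well→Ref (9), P2→M1 (7), M3→M4 (5); capacity 7 + 4 + 2 + 9 + 7 + 5 = 34.
This cut is saturated, so no flow can exceed 34.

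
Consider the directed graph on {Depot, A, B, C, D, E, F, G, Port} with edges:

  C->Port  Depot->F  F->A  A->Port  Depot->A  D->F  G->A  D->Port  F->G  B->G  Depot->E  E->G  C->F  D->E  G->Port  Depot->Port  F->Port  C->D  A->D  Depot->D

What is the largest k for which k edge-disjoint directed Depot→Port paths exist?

5

Assign every edge capacity 1; by Menger, the answer equals the max flow.
Path Depot→Port (+1); total 1.
Path Depot→A→Port (+1); total 2.
Path Depot→D→Port (+1); total 3.
Path Depot→F→Port (+1); total 4.
Path Depot→E→G→Port (+1); total 5.
No residual Depot→Port path; max flow = 5.
Certifying cut of size 5: {Depot→A, Depot→D, Depot→E, Depot→F, Depot→Port}.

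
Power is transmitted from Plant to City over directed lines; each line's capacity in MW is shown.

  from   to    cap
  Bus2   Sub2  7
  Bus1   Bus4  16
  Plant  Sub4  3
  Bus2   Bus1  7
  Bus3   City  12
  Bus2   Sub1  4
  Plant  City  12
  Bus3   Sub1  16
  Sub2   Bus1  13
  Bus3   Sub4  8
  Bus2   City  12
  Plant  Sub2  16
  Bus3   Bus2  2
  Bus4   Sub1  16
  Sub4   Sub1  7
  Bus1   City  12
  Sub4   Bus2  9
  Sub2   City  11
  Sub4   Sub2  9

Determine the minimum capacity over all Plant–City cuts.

31

Augment Plant→City: bottleneck 12, flow now 12.
Augment Plant→Sub2→City: bottleneck 11, flow now 23.
Augment Plant→Sub4→Bus2→City: bottleneck 3, flow now 26.
Augment Plant→Sub2→Bus1→City: bottleneck 5, flow now 31.
No augmenting path remains; maximum flow = 31.
By max-flow min-cut, the minimum cut capacity equals the max flow.
In the residual graph, reachable from Plant: {Plant}.
Min-cut edges: Plant→Sub4 (3), Plant→Sub2 (16), Plant→City (12); capacity 3 + 16 + 12 = 31.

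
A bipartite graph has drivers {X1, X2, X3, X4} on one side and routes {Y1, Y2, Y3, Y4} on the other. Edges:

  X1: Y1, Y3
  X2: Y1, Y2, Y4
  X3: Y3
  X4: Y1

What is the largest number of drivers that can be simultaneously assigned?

3

Unit-capacity flow: source→left, listed edges, right→sink; max matching = max flow.
Augmenting path X1→Y1 (+1); matched 1.
Augmenting path X2→Y2 (+1); matched 2.
Augmenting path X3→Y3 (+1); matched 3.
No augmenting path remains; maximum matching = 3.
König certificate: {X2, Y1, Y3} is a vertex cover of size 3 (every listed pair touches it), so no matching can be larger.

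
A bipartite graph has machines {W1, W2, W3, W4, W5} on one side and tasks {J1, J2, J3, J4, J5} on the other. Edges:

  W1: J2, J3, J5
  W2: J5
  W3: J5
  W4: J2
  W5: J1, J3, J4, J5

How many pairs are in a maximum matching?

Unit-capacity flow: source→left, listed edges, right→sink; max matching = max flow.
Augmenting path W1→J2 (+1); matched 1.
Augmenting path W2→J5 (+1); matched 2.
Augmenting path W5→J1 (+1); matched 3.
Augmenting path W4→J2→W1→J3 (+1); matched 4.
No augmenting path remains; maximum matching = 4.
König certificate: {W1, W4, W5, J5} is a vertex cover of size 4 (every listed pair touches it), so no matching can be larger.

4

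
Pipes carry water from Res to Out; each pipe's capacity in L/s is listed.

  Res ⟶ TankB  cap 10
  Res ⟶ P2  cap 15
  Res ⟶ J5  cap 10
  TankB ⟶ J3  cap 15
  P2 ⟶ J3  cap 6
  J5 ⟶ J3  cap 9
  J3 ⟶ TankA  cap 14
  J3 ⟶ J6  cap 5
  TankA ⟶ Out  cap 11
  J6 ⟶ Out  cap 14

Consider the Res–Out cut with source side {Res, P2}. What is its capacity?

26

Edges leaving {Res, P2}: Res→TankB (10), Res→J5 (10), P2→J3 (6).
Cut capacity = 10 + 10 + 6 = 26.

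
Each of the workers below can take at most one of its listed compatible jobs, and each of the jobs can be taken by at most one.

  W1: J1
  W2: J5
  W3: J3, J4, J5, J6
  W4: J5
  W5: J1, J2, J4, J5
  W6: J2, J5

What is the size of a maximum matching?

Unit-capacity flow: source→left, listed edges, right→sink; max matching = max flow.
Augmenting path W1→J1 (+1); matched 1.
Augmenting path W2→J5 (+1); matched 2.
Augmenting path W3→J3 (+1); matched 3.
Augmenting path W5→J2 (+1); matched 4.
Augmenting path W6→J2→W5→J4 (+1); matched 5.
No augmenting path remains; maximum matching = 5.
König certificate: {W1, W3, W5, W6, J5} is a vertex cover of size 5 (every listed pair touches it), so no matching can be larger.

5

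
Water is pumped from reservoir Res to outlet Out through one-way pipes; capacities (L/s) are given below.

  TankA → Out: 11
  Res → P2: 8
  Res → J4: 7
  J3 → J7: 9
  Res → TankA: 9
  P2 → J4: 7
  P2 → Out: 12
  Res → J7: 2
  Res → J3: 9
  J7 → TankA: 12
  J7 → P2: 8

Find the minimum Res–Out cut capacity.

Augment Res→TankA→Out: bottleneck 9, flow now 9.
Augment Res→P2→Out: bottleneck 8, flow now 17.
Augment Res→J7→TankA→Out: bottleneck 2, flow now 19.
Augment Res→J3→J7→P2→Out: bottleneck 4, flow now 23.
No augmenting path remains; maximum flow = 23.
By max-flow min-cut, the minimum cut capacity equals the max flow.
In the residual graph, reachable from Res: {Res, J3, J7, TankA, P2, J4}.
Min-cut edges: TankA→Out (11), P2→Out (12); capacity 11 + 12 = 23.

23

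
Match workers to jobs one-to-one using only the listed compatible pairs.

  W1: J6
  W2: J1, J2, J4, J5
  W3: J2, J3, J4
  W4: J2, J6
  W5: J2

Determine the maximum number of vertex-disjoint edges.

4

Unit-capacity flow: source→left, listed edges, right→sink; max matching = max flow.
Augmenting path W1→J6 (+1); matched 1.
Augmenting path W2→J1 (+1); matched 2.
Augmenting path W3→J2 (+1); matched 3.
Augmenting path W4→J2→W3→J3 (+1); matched 4.
No augmenting path remains; maximum matching = 4.
König certificate: {W2, W3, J2, J6} is a vertex cover of size 4 (every listed pair touches it), so no matching can be larger.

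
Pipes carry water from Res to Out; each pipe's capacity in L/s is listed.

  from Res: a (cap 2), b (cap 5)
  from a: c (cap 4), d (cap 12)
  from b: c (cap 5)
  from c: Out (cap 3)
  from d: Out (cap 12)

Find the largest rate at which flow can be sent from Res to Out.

5

Augment Res→a→c→Out: bottleneck 2, flow now 2.
Augment Res→b→c→Out: bottleneck 1, flow now 3.
Augment Res→b→c→a→d→Out: bottleneck 2, flow now 5. (uses reverse residual edge)
No augmenting path remains; maximum flow = 5.
In the residual graph, reachable from Res: {Res, b, c}.
Min-cut edges: Res→a (2), c→Out (3); capacity 2 + 3 = 5.
This cut is saturated, so no flow can exceed 5.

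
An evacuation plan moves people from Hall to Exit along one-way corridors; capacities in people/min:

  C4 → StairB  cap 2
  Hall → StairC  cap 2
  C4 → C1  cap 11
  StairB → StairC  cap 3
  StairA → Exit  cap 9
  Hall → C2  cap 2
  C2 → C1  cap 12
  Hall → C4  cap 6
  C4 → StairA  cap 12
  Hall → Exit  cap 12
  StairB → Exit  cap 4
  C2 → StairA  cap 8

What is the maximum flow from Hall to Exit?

20

Augment Hall→Exit: bottleneck 12, flow now 12.
Augment Hall→C4→StairA→Exit: bottleneck 6, flow now 18.
Augment Hall→C2→StairA→Exit: bottleneck 2, flow now 20.
No augmenting path remains; maximum flow = 20.
In the residual graph, reachable from Hall: {Hall, StairC}.
Min-cut edges: Hall→C4 (6), Hall→C2 (2), Hall→Exit (12); capacity 6 + 2 + 12 = 20.
This cut is saturated, so no flow can exceed 20.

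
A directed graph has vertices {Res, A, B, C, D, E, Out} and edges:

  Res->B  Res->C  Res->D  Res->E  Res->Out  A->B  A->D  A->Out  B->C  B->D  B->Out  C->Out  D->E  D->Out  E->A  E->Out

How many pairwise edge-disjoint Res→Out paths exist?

Assign every edge capacity 1; by Menger, the answer equals the max flow.
Path Res→Out (+1); total 1.
Path Res→B→Out (+1); total 2.
Path Res→C→Out (+1); total 3.
Path Res→D→Out (+1); total 4.
Path Res→E→Out (+1); total 5.
No residual Res→Out path; max flow = 5.
Certifying cut of size 5: {Res→B, Res→C, Res→D, Res→E, Res→Out}.

5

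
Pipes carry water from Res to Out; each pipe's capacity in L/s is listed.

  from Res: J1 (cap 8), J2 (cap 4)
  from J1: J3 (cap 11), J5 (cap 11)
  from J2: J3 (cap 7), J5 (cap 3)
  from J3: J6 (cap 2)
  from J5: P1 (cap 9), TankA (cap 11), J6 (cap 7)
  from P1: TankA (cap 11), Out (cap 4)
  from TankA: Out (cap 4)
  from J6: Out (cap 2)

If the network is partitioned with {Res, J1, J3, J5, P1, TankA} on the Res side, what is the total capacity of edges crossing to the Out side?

Edges leaving {Res, J1, J3, J5, P1, TankA}: Res→J2 (4), J3→J6 (2), J5→J6 (7), P1→Out (4), TankA→Out (4).
Cut capacity = 4 + 2 + 7 + 4 + 4 = 21.

21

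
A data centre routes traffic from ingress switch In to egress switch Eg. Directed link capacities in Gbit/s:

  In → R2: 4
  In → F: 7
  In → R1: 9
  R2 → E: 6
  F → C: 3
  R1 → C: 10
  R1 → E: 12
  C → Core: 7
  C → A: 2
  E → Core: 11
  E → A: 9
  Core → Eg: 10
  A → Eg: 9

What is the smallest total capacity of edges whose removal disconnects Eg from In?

Augment In→R2→E→Core→Eg: bottleneck 4, flow now 4.
Augment In→F→C→Core→Eg: bottleneck 3, flow now 7.
Augment In→R1→C→Core→Eg: bottleneck 3, flow now 10.
Augment In→R1→C→A→Eg: bottleneck 2, flow now 12.
Augment In→R1→E→A→Eg: bottleneck 4, flow now 16.
No augmenting path remains; maximum flow = 16.
By max-flow min-cut, the minimum cut capacity equals the max flow.
In the residual graph, reachable from In: {In, F}.
Min-cut edges: In→R2 (4), In→R1 (9), F→C (3); capacity 4 + 9 + 3 = 16.

16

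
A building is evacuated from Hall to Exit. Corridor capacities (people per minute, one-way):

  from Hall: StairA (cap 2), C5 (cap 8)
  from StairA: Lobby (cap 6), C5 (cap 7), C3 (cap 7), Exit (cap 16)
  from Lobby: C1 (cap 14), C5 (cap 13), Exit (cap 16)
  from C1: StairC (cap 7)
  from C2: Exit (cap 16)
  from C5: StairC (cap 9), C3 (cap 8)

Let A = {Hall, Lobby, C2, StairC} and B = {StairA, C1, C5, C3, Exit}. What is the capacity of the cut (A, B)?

Edges leaving {Hall, Lobby, C2, StairC}: Hall→StairA (2), Hall→C5 (8), Lobby→C1 (14), Lobby→C5 (13), Lobby→Exit (16), C2→Exit (16).
Cut capacity = 2 + 8 + 14 + 13 + 16 + 16 = 69.

69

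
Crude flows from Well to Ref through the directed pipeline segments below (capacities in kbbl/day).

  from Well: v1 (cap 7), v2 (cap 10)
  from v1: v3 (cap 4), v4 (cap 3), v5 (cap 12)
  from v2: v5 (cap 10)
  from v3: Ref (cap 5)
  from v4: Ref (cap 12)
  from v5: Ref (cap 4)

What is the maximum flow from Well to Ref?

Augment Well→v1→v3→Ref: bottleneck 4, flow now 4.
Augment Well→v1→v4→Ref: bottleneck 3, flow now 7.
Augment Well→v2→v5→Ref: bottleneck 4, flow now 11.
No augmenting path remains; maximum flow = 11.
In the residual graph, reachable from Well: {Well, v2, v5}.
Min-cut edges: Well→v1 (7), v5→Ref (4); capacity 7 + 4 = 11.
This cut is saturated, so no flow can exceed 11.

11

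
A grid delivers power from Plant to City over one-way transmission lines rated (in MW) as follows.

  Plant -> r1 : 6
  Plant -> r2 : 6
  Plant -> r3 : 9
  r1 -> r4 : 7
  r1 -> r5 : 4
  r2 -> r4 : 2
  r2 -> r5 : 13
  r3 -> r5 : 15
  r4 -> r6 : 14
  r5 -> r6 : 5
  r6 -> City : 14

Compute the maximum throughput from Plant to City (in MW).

13

Augment Plant→r1→r4→r6→City: bottleneck 6, flow now 6.
Augment Plant→r2→r4→r6→City: bottleneck 2, flow now 8.
Augment Plant→r2→r5→r6→City: bottleneck 4, flow now 12.
Augment Plant→r3→r5→r6→City: bottleneck 1, flow now 13.
No augmenting path remains; maximum flow = 13.
In the residual graph, reachable from Plant: {Plant, r2, r3, r5}.
Min-cut edges: Plant→r1 (6), r2→r4 (2), r5→r6 (5); capacity 6 + 2 + 5 = 13.
This cut is saturated, so no flow can exceed 13.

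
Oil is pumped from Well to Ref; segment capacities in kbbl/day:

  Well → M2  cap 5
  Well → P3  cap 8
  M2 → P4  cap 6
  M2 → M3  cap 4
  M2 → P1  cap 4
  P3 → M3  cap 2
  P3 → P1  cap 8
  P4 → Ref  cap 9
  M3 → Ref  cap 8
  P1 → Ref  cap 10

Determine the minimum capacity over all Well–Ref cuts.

Augment Well→M2→P4→Ref: bottleneck 5, flow now 5.
Augment Well→P3→M3→Ref: bottleneck 2, flow now 7.
Augment Well→P3→P1→Ref: bottleneck 6, flow now 13.
No augmenting path remains; maximum flow = 13.
By max-flow min-cut, the minimum cut capacity equals the max flow.
In the residual graph, reachable from Well: {Well}.
Min-cut edges: Well→M2 (5), Well→P3 (8); capacity 5 + 8 = 13.

13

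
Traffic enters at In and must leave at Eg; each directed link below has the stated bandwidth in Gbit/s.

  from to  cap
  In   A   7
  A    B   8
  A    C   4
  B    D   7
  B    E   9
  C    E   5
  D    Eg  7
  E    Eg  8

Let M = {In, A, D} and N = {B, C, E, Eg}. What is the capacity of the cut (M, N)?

19

Edges leaving {In, A, D}: A→B (8), A→C (4), D→Eg (7).
Cut capacity = 8 + 4 + 7 = 19.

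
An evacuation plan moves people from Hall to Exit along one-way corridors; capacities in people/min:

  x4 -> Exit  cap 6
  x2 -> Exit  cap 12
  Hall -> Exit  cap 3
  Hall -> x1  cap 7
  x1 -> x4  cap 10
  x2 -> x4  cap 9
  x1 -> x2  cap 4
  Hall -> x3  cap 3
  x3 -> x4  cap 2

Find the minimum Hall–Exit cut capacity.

12

Augment Hall→Exit: bottleneck 3, flow now 3.
Augment Hall→x1→x2→Exit: bottleneck 4, flow now 7.
Augment Hall→x1→x4→Exit: bottleneck 3, flow now 10.
Augment Hall→x3→x4→Exit: bottleneck 2, flow now 12.
No augmenting path remains; maximum flow = 12.
By max-flow min-cut, the minimum cut capacity equals the max flow.
In the residual graph, reachable from Hall: {Hall, x3}.
Min-cut edges: Hall→x1 (7), Hall→Exit (3), x3→x4 (2); capacity 7 + 3 + 2 = 12.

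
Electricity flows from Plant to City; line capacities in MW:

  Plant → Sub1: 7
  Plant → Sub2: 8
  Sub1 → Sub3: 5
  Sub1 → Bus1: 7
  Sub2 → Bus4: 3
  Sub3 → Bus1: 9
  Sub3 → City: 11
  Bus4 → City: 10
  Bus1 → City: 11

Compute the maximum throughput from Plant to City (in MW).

10

Augment Plant→Sub1→Sub3→City: bottleneck 5, flow now 5.
Augment Plant→Sub1→Bus1→City: bottleneck 2, flow now 7.
Augment Plant→Sub2→Bus4→City: bottleneck 3, flow now 10.
No augmenting path remains; maximum flow = 10.
In the residual graph, reachable from Plant: {Plant, Sub2}.
Min-cut edges: Plant→Sub1 (7), Sub2→Bus4 (3); capacity 7 + 3 = 10.
This cut is saturated, so no flow can exceed 10.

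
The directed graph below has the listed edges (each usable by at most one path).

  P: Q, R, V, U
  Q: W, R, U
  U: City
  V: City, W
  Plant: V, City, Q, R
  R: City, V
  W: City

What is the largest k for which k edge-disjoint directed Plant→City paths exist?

Assign every edge capacity 1; by Menger, the answer equals the max flow.
Path Plant→City (+1); total 1.
Path Plant→R→City (+1); total 2.
Path Plant→V→City (+1); total 3.
Path Plant→Q→U→City (+1); total 4.
No residual Plant→City path; max flow = 4.
Certifying cut of size 4: {Plant→City, Plant→Q, Plant→R, Plant→V}.

4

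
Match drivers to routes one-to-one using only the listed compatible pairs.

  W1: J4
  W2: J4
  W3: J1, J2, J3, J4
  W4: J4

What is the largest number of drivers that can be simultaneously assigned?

2

Unit-capacity flow: source→left, listed edges, right→sink; max matching = max flow.
Augmenting path W1→J4 (+1); matched 1.
Augmenting path W3→J1 (+1); matched 2.
No augmenting path remains; maximum matching = 2.
König certificate: {W3, J4} is a vertex cover of size 2 (every listed pair touches it), so no matching can be larger.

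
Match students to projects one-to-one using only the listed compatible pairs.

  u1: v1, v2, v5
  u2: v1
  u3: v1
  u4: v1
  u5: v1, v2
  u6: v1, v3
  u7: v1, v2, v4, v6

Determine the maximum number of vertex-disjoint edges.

Unit-capacity flow: source→left, listed edges, right→sink; max matching = max flow.
Augmenting path u1→v1 (+1); matched 1.
Augmenting path u5→v2 (+1); matched 2.
Augmenting path u6→v3 (+1); matched 3.
Augmenting path u7→v4 (+1); matched 4.
Augmenting path u2→v1→u1→v5 (+1); matched 5.
No augmenting path remains; maximum matching = 5.
König certificate: {u1, u5, u6, u7, v1} is a vertex cover of size 5 (every listed pair touches it), so no matching can be larger.

5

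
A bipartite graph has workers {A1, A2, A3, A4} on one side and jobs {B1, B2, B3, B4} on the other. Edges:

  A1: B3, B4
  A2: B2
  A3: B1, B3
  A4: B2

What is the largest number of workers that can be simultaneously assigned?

3

Unit-capacity flow: source→left, listed edges, right→sink; max matching = max flow.
Augmenting path A1→B3 (+1); matched 1.
Augmenting path A2→B2 (+1); matched 2.
Augmenting path A3→B1 (+1); matched 3.
No augmenting path remains; maximum matching = 3.
König certificate: {A1, A3, B2} is a vertex cover of size 3 (every listed pair touches it), so no matching can be larger.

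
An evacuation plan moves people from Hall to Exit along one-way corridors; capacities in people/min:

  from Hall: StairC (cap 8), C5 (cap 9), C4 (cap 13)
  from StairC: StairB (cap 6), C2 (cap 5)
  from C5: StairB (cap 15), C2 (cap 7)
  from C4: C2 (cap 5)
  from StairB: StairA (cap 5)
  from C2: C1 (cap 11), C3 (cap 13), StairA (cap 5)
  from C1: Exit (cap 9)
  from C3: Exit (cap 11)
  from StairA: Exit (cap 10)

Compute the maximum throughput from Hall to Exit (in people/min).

Augment Hall→StairC→StairB→StairA→Exit: bottleneck 5, flow now 5.
Augment Hall→StairC→C2→C1→Exit: bottleneck 3, flow now 8.
Augment Hall→C5→C2→C1→Exit: bottleneck 6, flow now 14.
Augment Hall→C5→C2→C3→Exit: bottleneck 1, flow now 15.
Augment Hall→C4→C2→C3→Exit: bottleneck 5, flow now 20.
Augment Hall→C5→StairB→StairC→C2→C3→Exit: bottleneck 2, flow now 22. (uses reverse residual edge)
No augmenting path remains; maximum flow = 22.
In the residual graph, reachable from Hall: {Hall, C4}.
Min-cut edges: Hall→StairC (8), Hall→C5 (9), C4→C2 (5); capacity 8 + 9 + 5 = 22.
This cut is saturated, so no flow can exceed 22.

22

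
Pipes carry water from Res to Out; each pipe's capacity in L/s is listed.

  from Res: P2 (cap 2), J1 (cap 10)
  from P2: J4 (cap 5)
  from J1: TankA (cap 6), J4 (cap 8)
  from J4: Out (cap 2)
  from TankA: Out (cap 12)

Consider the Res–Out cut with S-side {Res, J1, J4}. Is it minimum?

Given cut capacity: 2 + 6 + 2 = 10.
Augment Res→P2→J4→Out: bottleneck 2, flow now 2.
Augment Res→J1→TankA→Out: bottleneck 6, flow now 8.
No augmenting path remains; maximum flow = 8.
In the residual graph, reachable from Res: {Res, P2, J1, J4}.
Min-cut edges: J1→TankA (6), J4→Out (2); capacity 6 + 2 = 8.
Cut capacity 10 exceeds the max flow 8, so it is not minimum.

No — its capacity is 10, but the minimum cut has capacity 8.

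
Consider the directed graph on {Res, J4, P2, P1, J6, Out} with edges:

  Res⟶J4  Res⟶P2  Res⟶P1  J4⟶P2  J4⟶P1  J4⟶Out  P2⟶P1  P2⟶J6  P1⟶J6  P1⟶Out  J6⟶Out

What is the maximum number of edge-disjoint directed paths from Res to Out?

Assign every edge capacity 1; by Menger, the answer equals the max flow.
Path Res→J4→Out (+1); total 1.
Path Res→P1→Out (+1); total 2.
Path Res→P2→J6→Out (+1); total 3.
No residual Res→Out path; max flow = 3.
Certifying cut of size 3: {Res→J4, Res→P1, Res→P2}.

3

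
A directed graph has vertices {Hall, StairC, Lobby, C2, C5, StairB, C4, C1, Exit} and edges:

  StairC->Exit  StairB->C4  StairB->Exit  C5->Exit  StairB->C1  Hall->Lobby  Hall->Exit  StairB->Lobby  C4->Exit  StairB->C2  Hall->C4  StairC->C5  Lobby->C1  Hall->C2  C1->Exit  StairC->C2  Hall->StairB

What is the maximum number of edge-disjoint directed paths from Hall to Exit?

4

Assign every edge capacity 1; by Menger, the answer equals the max flow.
Path Hall→Exit (+1); total 1.
Path Hall→StairB→Exit (+1); total 2.
Path Hall→C4→Exit (+1); total 3.
Path Hall→Lobby→C1→Exit (+1); total 4.
No residual Hall→Exit path; max flow = 4.
Certifying cut of size 4: {Hall→C4, Hall→Exit, Hall→Lobby, Hall→StairB}.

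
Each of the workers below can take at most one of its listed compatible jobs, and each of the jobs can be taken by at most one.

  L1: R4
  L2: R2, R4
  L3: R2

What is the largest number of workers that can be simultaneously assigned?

2

Unit-capacity flow: source→left, listed edges, right→sink; max matching = max flow.
Augmenting path L1→R4 (+1); matched 1.
Augmenting path L2→R2 (+1); matched 2.
No augmenting path remains; maximum matching = 2.
König certificate: {R2, R4} is a vertex cover of size 2 (every listed pair touches it), so no matching can be larger.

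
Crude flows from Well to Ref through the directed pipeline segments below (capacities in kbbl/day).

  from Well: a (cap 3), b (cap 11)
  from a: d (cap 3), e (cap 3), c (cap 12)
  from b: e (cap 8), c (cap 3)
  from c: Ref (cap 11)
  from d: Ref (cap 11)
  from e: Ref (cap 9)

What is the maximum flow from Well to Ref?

14

Augment Well→a→c→Ref: bottleneck 3, flow now 3.
Augment Well→b→c→Ref: bottleneck 3, flow now 6.
Augment Well→b→e→Ref: bottleneck 8, flow now 14.
No augmenting path remains; maximum flow = 14.
In the residual graph, reachable from Well: {Well}.
Min-cut edges: Well→a (3), Well→b (11); capacity 3 + 11 = 14.
This cut is saturated, so no flow can exceed 14.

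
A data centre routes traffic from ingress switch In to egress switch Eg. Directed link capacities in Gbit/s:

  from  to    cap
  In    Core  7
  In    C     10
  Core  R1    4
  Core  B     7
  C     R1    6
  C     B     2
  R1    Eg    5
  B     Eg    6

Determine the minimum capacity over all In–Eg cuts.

Augment In→Core→R1→Eg: bottleneck 4, flow now 4.
Augment In→Core→B→Eg: bottleneck 3, flow now 7.
Augment In→C→R1→Eg: bottleneck 1, flow now 8.
Augment In→C→B→Eg: bottleneck 2, flow now 10.
Augment In→C→R1→Core→B→Eg: bottleneck 1, flow now 11. (uses reverse residual edge)
No augmenting path remains; maximum flow = 11.
By max-flow min-cut, the minimum cut capacity equals the max flow.
In the residual graph, reachable from In: {In, Core, C, R1, B}.
Min-cut edges: R1→Eg (5), B→Eg (6); capacity 5 + 6 = 11.

11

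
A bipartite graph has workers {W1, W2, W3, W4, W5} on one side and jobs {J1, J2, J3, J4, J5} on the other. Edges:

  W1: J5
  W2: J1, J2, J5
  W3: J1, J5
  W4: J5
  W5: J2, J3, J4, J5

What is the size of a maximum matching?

Unit-capacity flow: source→left, listed edges, right→sink; max matching = max flow.
Augmenting path W1→J5 (+1); matched 1.
Augmenting path W2→J1 (+1); matched 2.
Augmenting path W5→J2 (+1); matched 3.
Augmenting path W3→J1→W2→J2→W5→J3 (+1); matched 4.
No augmenting path remains; maximum matching = 4.
König certificate: {W2, W3, W5, J5} is a vertex cover of size 4 (every listed pair touches it), so no matching can be larger.

4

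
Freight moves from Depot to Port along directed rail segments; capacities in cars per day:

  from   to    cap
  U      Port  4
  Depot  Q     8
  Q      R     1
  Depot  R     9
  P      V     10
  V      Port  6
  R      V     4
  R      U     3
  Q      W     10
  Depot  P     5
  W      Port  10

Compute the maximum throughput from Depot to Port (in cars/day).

Augment Depot→P→V→Port: bottleneck 5, flow now 5.
Augment Depot→Q→W→Port: bottleneck 8, flow now 13.
Augment Depot→R→U→Port: bottleneck 3, flow now 16.
Augment Depot→R→V→Port: bottleneck 1, flow now 17.
No augmenting path remains; maximum flow = 17.
In the residual graph, reachable from Depot: {Depot, P, R, V}.
Min-cut edges: Depot→Q (8), R→U (3), V→Port (6); capacity 8 + 3 + 6 = 17.
This cut is saturated, so no flow can exceed 17.

17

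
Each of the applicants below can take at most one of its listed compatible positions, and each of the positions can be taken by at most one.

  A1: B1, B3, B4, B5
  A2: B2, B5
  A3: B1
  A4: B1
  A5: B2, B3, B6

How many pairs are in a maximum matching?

Unit-capacity flow: source→left, listed edges, right→sink; max matching = max flow.
Augmenting path A1→B1 (+1); matched 1.
Augmenting path A2→B2 (+1); matched 2.
Augmenting path A5→B3 (+1); matched 3.
Augmenting path A3→B1→A1→B4 (+1); matched 4.
No augmenting path remains; maximum matching = 4.
König certificate: {A1, A2, A5, B1} is a vertex cover of size 4 (every listed pair touches it), so no matching can be larger.

4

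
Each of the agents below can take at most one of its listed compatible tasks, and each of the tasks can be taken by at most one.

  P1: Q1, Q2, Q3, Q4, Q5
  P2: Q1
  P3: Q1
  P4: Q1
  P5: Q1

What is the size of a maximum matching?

2

Unit-capacity flow: source→left, listed edges, right→sink; max matching = max flow.
Augmenting path P1→Q1 (+1); matched 1.
Augmenting path P2→Q1→P1→Q2 (+1); matched 2.
No augmenting path remains; maximum matching = 2.
König certificate: {P1, Q1} is a vertex cover of size 2 (every listed pair touches it), so no matching can be larger.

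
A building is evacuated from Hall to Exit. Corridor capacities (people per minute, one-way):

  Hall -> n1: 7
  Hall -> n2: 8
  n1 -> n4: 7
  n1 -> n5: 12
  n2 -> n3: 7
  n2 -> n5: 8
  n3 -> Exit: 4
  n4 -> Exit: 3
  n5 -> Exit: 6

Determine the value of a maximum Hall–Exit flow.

Augment Hall→n1→n4→Exit: bottleneck 3, flow now 3.
Augment Hall→n1→n5→Exit: bottleneck 4, flow now 7.
Augment Hall→n2→n3→Exit: bottleneck 4, flow now 11.
Augment Hall→n2→n5→Exit: bottleneck 2, flow now 13.
No augmenting path remains; maximum flow = 13.
In the residual graph, reachable from Hall: {Hall, n1, n2, n3, n4, n5}.
Min-cut edges: n3→Exit (4), n4→Exit (3), n5→Exit (6); capacity 4 + 3 + 6 = 13.
This cut is saturated, so no flow can exceed 13.

13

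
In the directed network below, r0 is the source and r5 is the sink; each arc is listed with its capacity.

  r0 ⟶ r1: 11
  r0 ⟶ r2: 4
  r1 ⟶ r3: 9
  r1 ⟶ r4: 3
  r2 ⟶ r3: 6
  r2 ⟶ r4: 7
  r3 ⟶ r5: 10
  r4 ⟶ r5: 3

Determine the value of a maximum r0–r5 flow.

Augment r0→r1→r3→r5: bottleneck 9, flow now 9.
Augment r0→r1→r4→r5: bottleneck 2, flow now 11.
Augment r0→r2→r3→r5: bottleneck 1, flow now 12.
Augment r0→r2→r4→r5: bottleneck 1, flow now 13.
No augmenting path remains; maximum flow = 13.
In the residual graph, reachable from r0: {r0, r1, r2, r3, r4}.
Min-cut edges: r3→r5 (10), r4→r5 (3); capacity 10 + 3 = 13.
This cut is saturated, so no flow can exceed 13.

13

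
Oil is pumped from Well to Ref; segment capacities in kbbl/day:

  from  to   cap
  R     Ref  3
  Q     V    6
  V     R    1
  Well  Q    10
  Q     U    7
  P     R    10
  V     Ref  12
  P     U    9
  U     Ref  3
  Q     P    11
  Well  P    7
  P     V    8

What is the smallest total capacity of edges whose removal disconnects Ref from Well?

17

Augment Well→P→R→Ref: bottleneck 3, flow now 3.
Augment Well→P→U→Ref: bottleneck 3, flow now 6.
Augment Well→P→V→Ref: bottleneck 1, flow now 7.
Augment Well→Q→V→Ref: bottleneck 6, flow now 13.
Augment Well→Q→P→V→Ref: bottleneck 4, flow now 17.
No augmenting path remains; maximum flow = 17.
By max-flow min-cut, the minimum cut capacity equals the max flow.
In the residual graph, reachable from Well: {Well}.
Min-cut edges: Well→P (7), Well→Q (10); capacity 7 + 10 = 17.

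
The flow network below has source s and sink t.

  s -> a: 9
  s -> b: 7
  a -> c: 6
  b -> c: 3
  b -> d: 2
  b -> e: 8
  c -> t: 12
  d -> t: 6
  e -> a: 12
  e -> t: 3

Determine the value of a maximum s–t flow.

Augment s→a→c→t: bottleneck 6, flow now 6.
Augment s→b→c→t: bottleneck 3, flow now 9.
Augment s→b→d→t: bottleneck 2, flow now 11.
Augment s→b→e→t: bottleneck 2, flow now 13.
No augmenting path remains; maximum flow = 13.
In the residual graph, reachable from s: {s, a}.
Min-cut edges: s→b (7), a→c (6); capacity 7 + 6 = 13.
This cut is saturated, so no flow can exceed 13.

13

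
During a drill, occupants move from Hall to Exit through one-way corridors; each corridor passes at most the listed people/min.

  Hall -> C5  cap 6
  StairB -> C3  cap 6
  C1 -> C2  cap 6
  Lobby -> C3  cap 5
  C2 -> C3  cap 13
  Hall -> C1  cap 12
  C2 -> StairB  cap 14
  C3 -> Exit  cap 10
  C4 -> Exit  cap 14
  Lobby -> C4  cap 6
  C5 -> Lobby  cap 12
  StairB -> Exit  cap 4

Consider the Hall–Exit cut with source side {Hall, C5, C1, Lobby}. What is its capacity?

17

Edges leaving {Hall, C5, C1, Lobby}: C1→C2 (6), Lobby→C4 (6), Lobby→C3 (5).
Cut capacity = 6 + 6 + 5 = 17.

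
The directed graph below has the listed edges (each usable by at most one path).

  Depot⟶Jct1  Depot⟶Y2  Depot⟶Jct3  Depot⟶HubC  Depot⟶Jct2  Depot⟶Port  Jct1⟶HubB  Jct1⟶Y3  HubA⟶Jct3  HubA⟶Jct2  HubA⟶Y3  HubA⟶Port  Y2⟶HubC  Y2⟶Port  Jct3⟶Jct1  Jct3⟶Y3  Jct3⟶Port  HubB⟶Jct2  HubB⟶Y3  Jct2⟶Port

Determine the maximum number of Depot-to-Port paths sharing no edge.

Assign every edge capacity 1; by Menger, the answer equals the max flow.
Path Depot→Port (+1); total 1.
Path Depot→Y2→Port (+1); total 2.
Path Depot→Jct3→Port (+1); total 3.
Path Depot→Jct2→Port (+1); total 4.
No residual Depot→Port path; max flow = 4.
Certifying cut of size 4: {Depot→Jct3, Depot→Port, Depot→Y2, Jct2→Port}.

4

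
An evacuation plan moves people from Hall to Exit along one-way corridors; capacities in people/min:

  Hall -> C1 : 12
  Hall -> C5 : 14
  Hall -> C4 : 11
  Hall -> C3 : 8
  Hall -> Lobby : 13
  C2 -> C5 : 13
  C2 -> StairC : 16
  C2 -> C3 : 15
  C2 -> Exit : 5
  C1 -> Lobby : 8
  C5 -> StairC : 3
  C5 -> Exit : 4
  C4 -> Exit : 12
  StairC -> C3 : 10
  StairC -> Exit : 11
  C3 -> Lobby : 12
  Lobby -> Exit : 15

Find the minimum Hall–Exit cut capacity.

Augment Hall→C5→Exit: bottleneck 4, flow now 4.
Augment Hall→C4→Exit: bottleneck 11, flow now 15.
Augment Hall→Lobby→Exit: bottleneck 13, flow now 28.
Augment Hall→C1→Lobby→Exit: bottleneck 2, flow now 30.
Augment Hall→C5→StairC→Exit: bottleneck 3, flow now 33.
No augmenting path remains; maximum flow = 33.
By max-flow min-cut, the minimum cut capacity equals the max flow.
In the residual graph, reachable from Hall: {Hall, C1, C5, C3, Lobby}.
Min-cut edges: Hall→C4 (11), C5→StairC (3), C5→Exit (4), Lobby→Exit (15); capacity 11 + 3 + 4 + 15 = 33.

33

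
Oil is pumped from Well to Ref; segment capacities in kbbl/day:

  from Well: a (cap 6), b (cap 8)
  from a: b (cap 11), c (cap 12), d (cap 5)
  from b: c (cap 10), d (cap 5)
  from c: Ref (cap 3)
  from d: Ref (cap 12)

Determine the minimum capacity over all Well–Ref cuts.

13

Augment Well→a→c→Ref: bottleneck 3, flow now 3.
Augment Well→a→d→Ref: bottleneck 3, flow now 6.
Augment Well→b→d→Ref: bottleneck 5, flow now 11.
Augment Well→b→c→a→d→Ref: bottleneck 2, flow now 13. (uses reverse residual edge)
No augmenting path remains; maximum flow = 13.
By max-flow min-cut, the minimum cut capacity equals the max flow.
In the residual graph, reachable from Well: {Well, a, b, c}.
Min-cut edges: a→d (5), b→d (5), c→Ref (3); capacity 5 + 5 + 3 = 13.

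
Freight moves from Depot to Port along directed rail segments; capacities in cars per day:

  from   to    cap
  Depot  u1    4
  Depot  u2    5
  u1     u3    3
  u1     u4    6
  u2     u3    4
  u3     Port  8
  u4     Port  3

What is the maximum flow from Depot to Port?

Augment Depot→u1→u3→Port: bottleneck 3, flow now 3.
Augment Depot→u1→u4→Port: bottleneck 1, flow now 4.
Augment Depot→u2→u3→Port: bottleneck 4, flow now 8.
No augmenting path remains; maximum flow = 8.
In the residual graph, reachable from Depot: {Depot, u2}.
Min-cut edges: Depot→u1 (4), u2→u3 (4); capacity 4 + 4 = 8.
This cut is saturated, so no flow can exceed 8.

8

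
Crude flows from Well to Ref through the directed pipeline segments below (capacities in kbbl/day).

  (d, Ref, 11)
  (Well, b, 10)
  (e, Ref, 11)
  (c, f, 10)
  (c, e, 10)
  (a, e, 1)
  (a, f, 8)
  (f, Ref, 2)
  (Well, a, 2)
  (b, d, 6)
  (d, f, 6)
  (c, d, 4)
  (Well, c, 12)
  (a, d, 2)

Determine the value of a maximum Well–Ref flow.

Augment Well→a→d→Ref: bottleneck 2, flow now 2.
Augment Well→b→d→Ref: bottleneck 6, flow now 8.
Augment Well→c→d→Ref: bottleneck 3, flow now 11.
Augment Well→c→e→Ref: bottleneck 9, flow now 20.
No augmenting path remains; maximum flow = 20.
In the residual graph, reachable from Well: {Well, b}.
Min-cut edges: Well→a (2), Well→c (12), b→d (6); capacity 2 + 12 + 6 = 20.
This cut is saturated, so no flow can exceed 20.

20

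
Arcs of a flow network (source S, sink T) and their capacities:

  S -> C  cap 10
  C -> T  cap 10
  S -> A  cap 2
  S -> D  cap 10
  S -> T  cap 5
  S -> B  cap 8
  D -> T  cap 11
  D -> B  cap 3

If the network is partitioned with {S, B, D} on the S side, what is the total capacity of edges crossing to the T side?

Edges leaving {S, B, D}: S→A (2), S→C (10), S→T (5), D→T (11).
Cut capacity = 2 + 10 + 5 + 11 = 28.

28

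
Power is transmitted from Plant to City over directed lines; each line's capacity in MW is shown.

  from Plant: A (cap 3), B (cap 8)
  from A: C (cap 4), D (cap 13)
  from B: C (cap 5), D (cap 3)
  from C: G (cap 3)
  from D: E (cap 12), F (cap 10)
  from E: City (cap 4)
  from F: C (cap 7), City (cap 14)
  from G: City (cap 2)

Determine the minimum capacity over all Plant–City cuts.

8

Augment Plant→A→C→G→City: bottleneck 2, flow now 2.
Augment Plant→A→D→E→City: bottleneck 1, flow now 3.
Augment Plant→B→D→E→City: bottleneck 3, flow now 6.
Augment Plant→B→C→A→D→F→City: bottleneck 2, flow now 8. (uses reverse residual edge)
No augmenting path remains; maximum flow = 8.
By max-flow min-cut, the minimum cut capacity equals the max flow.
In the residual graph, reachable from Plant: {Plant, B, C, G}.
Min-cut edges: Plant→A (3), B→D (3), G→City (2); capacity 3 + 3 + 2 = 8.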